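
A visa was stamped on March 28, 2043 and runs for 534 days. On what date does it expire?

Advancing 534 days from March 28, 2043.
March has 31 days, so 31 − 28 = 3 days remain after March 28, 2043; 534 − 3 = 531 left.
April 2043 has 30 days: 531 − 30 = 501 left.
May 2043 has 31 days: 501 − 31 = 470 left.
June 2043 has 30 days: 470 − 30 = 440 left.
July 2043 has 31 days: 440 − 31 = 409 left.
August 2043 has 31 days: 409 − 31 = 378 left.
September 2043 has 30 days: 378 − 30 = 348 left.
October 2043 has 31 days: 348 − 31 = 317 left.
November 2043 has 30 days: 317 − 30 = 287 left.
December 2043 has 31 days: 287 − 31 = 256 left.
January 2044 has 31 days: 256 − 31 = 225 left.
February 2044 has 29 days (2044 is a leap year): 225 − 29 = 196 left.
March 2044 has 31 days: 196 − 31 = 165 left.
April 2044 has 30 days: 165 − 30 = 135 left.
May 2044 has 31 days: 135 − 31 = 104 left.
June 2044 has 30 days: 104 − 30 = 74 left.
July 2044 has 31 days: 74 − 31 = 43 left.
August 2044 has 31 days: 43 − 31 = 12 left.
12 days into September 2044 → September 12, 2044.

September 12, 2044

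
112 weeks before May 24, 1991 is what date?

Subtracting 112 weeks = 784 days from May 24, 1991.
Going back 24 days from May 24, 1991 reaches the end of the previous month; 784 − 24 = 760 left.
April 1991 has 30 days: 760 − 30 = 730 left.
March 1991 has 31 days: 730 − 31 = 699 left.
February 1991 has 28 days (1991 is not a leap year): 699 − 28 = 671 left.
January 1991 has 31 days: 671 − 31 = 640 left.
December 1990 has 31 days: 640 − 31 = 609 left.
November 1990 has 30 days: 609 − 30 = 579 left.
October 1990 has 31 days: 579 − 31 = 548 left.
September 1990 has 30 days: 548 − 30 = 518 left.
August 1990 has 31 days: 518 − 31 = 487 left.
July 1990 has 31 days: 487 − 31 = 456 left.
June 1990 has 30 days: 456 − 30 = 426 left.
May 1990 has 31 days: 426 − 31 = 395 left.
April 1990 has 30 days: 395 − 30 = 365 left.
March 1990 has 31 days: 365 − 31 = 334 left.
February 1990 has 28 days (1990 is not a leap year): 334 − 28 = 306 left.
January 1990 has 31 days: 306 − 31 = 275 left.
December 1989 has 31 days: 275 − 31 = 244 left.
November 1989 has 30 days: 244 − 30 = 214 left.
October 1989 has 31 days: 214 − 31 = 183 left.
September 1989 has 30 days: 183 − 30 = 153 left.
August 1989 has 31 days: 153 − 31 = 122 left.
July 1989 has 31 days: 122 − 31 = 91 left.
June 1989 has 30 days: 91 − 30 = 61 left.
May 1989 has 31 days: 61 − 31 = 30 left.
April 1989 has 30 days: 30 − 30 = 0 left.
March 1989 has 31 days; 31 − 0 = 31 → March 31, 1989.

March 31, 1989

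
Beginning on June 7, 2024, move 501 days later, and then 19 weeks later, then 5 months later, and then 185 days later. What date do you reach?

February 4, 2027

Counting forward 501 days from June 7, 2024:
June has 30 days, so 30 − 7 = 23 days remain after June 7, 2024; 501 − 23 = 478 left.
July 2024 has 31 days: 478 − 31 = 447 left.
August 2024 has 31 days: 447 − 31 = 416 left.
September 2024 has 30 days: 416 − 30 = 386 left.
October 2024 has 31 days: 386 − 31 = 355 left.
November 2024 has 30 days: 355 − 30 = 325 left.
December 2024 has 31 days: 325 − 31 = 294 left.
January 2025 has 31 days: 294 − 31 = 263 left.
February 2025 has 28 days (2025 is not a leap year): 263 − 28 = 235 left.
March 2025 has 31 days: 235 − 31 = 204 left.
April 2025 has 30 days: 204 − 30 = 174 left.
May 2025 has 31 days: 174 − 31 = 143 left.
June 2025 has 30 days: 143 − 30 = 113 left.
July 2025 has 31 days: 113 − 31 = 82 left.
August 2025 has 31 days: 82 − 31 = 51 left.
September 2025 has 30 days: 51 − 30 = 21 left.
21 days into October 2025 → October 21, 2025.
Advancing 19 weeks (= 133 days) from October 21, 2025:
October has 31 days, so 31 − 21 = 10 days remain after October 21, 2025; 133 − 10 = 123 left.
November 2025 has 30 days: 123 − 30 = 93 left.
December 2025 has 31 days: 93 − 31 = 62 left.
January 2026 has 31 days: 62 − 31 = 31 left.
February 2026 has 28 days (2026 is not a leap year): 31 − 28 = 3 left.
3 days into March 2026 → March 3, 2026.
Adding 5 months from March 3, 2026:
month 3 + 5 = 8 → August 2026.
Day 3 is valid in August, giving August 3, 2026.
Counting forward 185 days from August 3, 2026:
August has 31 days, so 31 − 3 = 28 days remain after August 3, 2026; 185 − 28 = 157 left.
September 2026 has 30 days: 157 − 30 = 127 left.
October 2026 has 31 days: 127 − 31 = 96 left.
November 2026 has 30 days: 96 − 30 = 66 left.
December 2026 has 31 days: 66 − 31 = 35 left.
January 2027 has 31 days: 35 − 31 = 4 left.
4 days into February 2027 → February 4, 2027.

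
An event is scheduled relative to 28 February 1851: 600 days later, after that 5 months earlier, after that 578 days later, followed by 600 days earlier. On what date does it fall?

April 28, 1852

Advancing 600 days from February 28, 1851:
February has 28 days, so 28 − 28 = 0 days remain after February 28, 1851; 600 − 0 = 600 left.
March 1851 has 31 days: 600 − 31 = 569 left.
April 1851 has 30 days: 569 − 30 = 539 left.
May 1851 has 31 days: 539 − 31 = 508 left.
June 1851 has 30 days: 508 − 30 = 478 left.
July 1851 has 31 days: 478 − 31 = 447 left.
August 1851 has 31 days: 447 − 31 = 416 left.
September 1851 has 30 days: 416 − 30 = 386 left.
October 1851 has 31 days: 386 − 31 = 355 left.
November 1851 has 30 days: 355 − 30 = 325 left.
December 1851 has 31 days: 325 − 31 = 294 left.
January 1852 has 31 days: 294 − 31 = 263 left.
February 1852 has 29 days (1852 is a leap year): 263 − 29 = 234 left.
March 1852 has 31 days: 234 − 31 = 203 left.
April 1852 has 30 days: 203 − 30 = 173 left.
May 1852 has 31 days: 173 − 31 = 142 left.
June 1852 has 30 days: 142 − 30 = 112 left.
July 1852 has 31 days: 112 − 31 = 81 left.
August 1852 has 31 days: 81 − 31 = 50 left.
September 1852 has 30 days: 50 − 30 = 20 left.
20 days into October 1852 → October 20, 1852.
Counting back 5 months from October 20, 1852:
month 10 − 5 = 5 → May 1852.
Day 20 is valid in May, giving May 20, 1852.
Advancing 578 days from May 20, 1852:
May has 31 days, so 31 − 20 = 11 days remain after May 20, 1852; 578 − 11 = 567 left.
June 1852 has 30 days: 567 − 30 = 537 left.
July 1852 has 31 days: 537 − 31 = 506 left.
August 1852 has 31 days: 506 − 31 = 475 left.
September 1852 has 30 days: 475 − 30 = 445 left.
October 1852 has 31 days: 445 − 31 = 414 left.
November 1852 has 30 days: 414 − 30 = 384 left.
December 1852 has 31 days: 384 − 31 = 353 left.
January 1853 has 31 days: 353 − 31 = 322 left.
February 1853 has 28 days (1853 is not a leap year): 322 − 28 = 294 left.
March 1853 has 31 days: 294 − 31 = 263 left.
April 1853 has 30 days: 263 − 30 = 233 left.
May 1853 has 31 days: 233 − 31 = 202 left.
June 1853 has 30 days: 202 − 30 = 172 left.
July 1853 has 31 days: 172 − 31 = 141 left.
August 1853 has 31 days: 141 − 31 = 110 left.
September 1853 has 30 days: 110 − 30 = 80 left.
October 1853 has 31 days: 80 − 31 = 49 left.
November 1853 has 30 days: 49 − 30 = 19 left.
19 days into December 1853 → December 19, 1853.
Going back 600 days from December 19, 1853:
Going back 19 days from December 19, 1853 reaches the end of the previous month; 600 − 19 = 581 left.
November 1853 has 30 days: 581 − 30 = 551 left.
October 1853 has 31 days: 551 − 31 = 520 left.
September 1853 has 30 days: 520 − 30 = 490 left.
August 1853 has 31 days: 490 − 31 = 459 left.
July 1853 has 31 days: 459 − 31 = 428 left.
June 1853 has 30 days: 428 − 30 = 398 left.
May 1853 has 31 days: 398 − 31 = 367 left.
April 1853 has 30 days: 367 − 30 = 337 left.
March 1853 has 31 days: 337 − 31 = 306 left.
February 1853 has 28 days (1853 is not a leap year): 306 − 28 = 278 left.
January 1853 has 31 days: 278 − 31 = 247 left.
December 1852 has 31 days: 247 − 31 = 216 left.
November 1852 has 30 days: 216 − 30 = 186 left.
October 1852 has 31 days: 186 − 31 = 155 left.
September 1852 has 30 days: 155 − 30 = 125 left.
August 1852 has 31 days: 125 − 31 = 94 left.
July 1852 has 31 days: 94 − 31 = 63 left.
June 1852 has 30 days: 63 − 30 = 33 left.
May 1852 has 31 days: 33 − 31 = 2 left.
April 1852 has 30 days; 30 − 2 = 28 → April 28, 1852.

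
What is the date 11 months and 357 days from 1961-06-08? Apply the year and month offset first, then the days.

April 30, 1963

Counting forward 11 months and 357 days from June 8, 1961: first the month/year part, then the days.
month 6 + 11 = 17, which is month 5 of year 1962 → May 1962.
Day 8 is valid in May, giving May 8, 1962.
Now add 357 days from May 8, 1962.
May has 31 days, so 31 − 8 = 23 days remain after May 8, 1962; 357 − 23 = 334 left.
June 1962 has 30 days: 334 − 30 = 304 left.
July 1962 has 31 days: 304 − 31 = 273 left.
August 1962 has 31 days: 273 − 31 = 242 left.
September 1962 has 30 days: 242 − 30 = 212 left.
October 1962 has 31 days: 212 − 31 = 181 left.
November 1962 has 30 days: 181 − 30 = 151 left.
December 1962 has 31 days: 151 − 31 = 120 left.
January 1963 has 31 days: 120 − 31 = 89 left.
February 1963 has 28 days (1963 is not a leap year): 89 − 28 = 61 left.
March 1963 has 31 days: 61 − 31 = 30 left.
30 days into April 1963 → April 30, 1963.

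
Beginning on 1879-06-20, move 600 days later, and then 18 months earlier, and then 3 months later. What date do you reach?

Counting forward 600 days from June 20, 1879:
June has 30 days, so 30 − 20 = 10 days remain after June 20, 1879; 600 − 10 = 590 left.
July 1879 has 31 days: 590 − 31 = 559 left.
August 1879 has 31 days: 559 − 31 = 528 left.
September 1879 has 30 days: 528 − 30 = 498 left.
October 1879 has 31 days: 498 − 31 = 467 left.
November 1879 has 30 days: 467 − 30 = 437 left.
December 1879 has 31 days: 437 − 31 = 406 left.
January 1880 has 31 days: 406 − 31 = 375 left.
February 1880 has 29 days (1880 is a leap year): 375 − 29 = 346 left.
March 1880 has 31 days: 346 − 31 = 315 left.
April 1880 has 30 days: 315 − 30 = 285 left.
May 1880 has 31 days: 285 − 31 = 254 left.
June 1880 has 30 days: 254 − 30 = 224 left.
July 1880 has 31 days: 224 − 31 = 193 left.
August 1880 has 31 days: 193 − 31 = 162 left.
September 1880 has 30 days: 162 − 30 = 132 left.
October 1880 has 31 days: 132 − 31 = 101 left.
November 1880 has 30 days: 101 − 30 = 71 left.
December 1880 has 31 days: 71 − 31 = 40 left.
January 1881 has 31 days: 40 − 31 = 9 left.
9 days into February 1881 → February 9, 1881.
Going back 18 months from February 9, 1881:
month 2 − 18 = -16, which is month 8 of year 1879 → August 1879.
Day 9 is valid in August, giving August 9, 1879.
Advancing 3 months from August 9, 1879:
month 8 + 3 = 11 → November 1879.
Day 9 is valid in November, giving November 9, 1879.

November 9, 1879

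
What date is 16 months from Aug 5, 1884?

Counting forward 16 months from August 5, 1884.
month 8 + 16 = 24, which is month 12 of year 1885 → December 1885.
Day 5 is valid in December, giving December 5, 1885.

December 5, 1885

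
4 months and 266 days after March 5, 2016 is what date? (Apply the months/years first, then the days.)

March 28, 2017

Adding 4 months and 266 days from March 5, 2016: first the month/year part, then the days.
month 3 + 4 = 7 → July 2016.
Day 5 is valid in July, giving July 5, 2016.
Now add 266 days from July 5, 2016.
July has 31 days, so 31 − 5 = 26 days remain after July 5, 2016; 266 − 26 = 240 left.
August 2016 has 31 days: 240 − 31 = 209 left.
September 2016 has 30 days: 209 − 30 = 179 left.
October 2016 has 31 days: 179 − 31 = 148 left.
November 2016 has 30 days: 148 − 30 = 118 left.
December 2016 has 31 days: 118 − 31 = 87 left.
January 2017 has 31 days: 87 − 31 = 56 left.
February 2017 has 28 days (2017 is not a leap year): 56 − 28 = 28 left.
28 days into March 2017 → March 28, 2017.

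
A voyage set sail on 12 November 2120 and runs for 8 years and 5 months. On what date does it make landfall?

Adding 8 years and 5 months from November 12, 2120.
+8 years → 2128; month 11 + 5 = 16, which is month 4 of year 2129 → April 2129.
Day 12 is valid in April, giving April 12, 2129.

April 12, 2129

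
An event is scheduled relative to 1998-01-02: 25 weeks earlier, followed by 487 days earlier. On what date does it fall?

Counting back 25 weeks (= 175 days) from January 2, 1998:
Going back 2 days from January 2, 1998 reaches the end of the previous month; 175 − 2 = 173 left.
December 1997 has 31 days: 173 − 31 = 142 left.
November 1997 has 30 days: 142 − 30 = 112 left.
October 1997 has 31 days: 112 − 31 = 81 left.
September 1997 has 30 days: 81 − 30 = 51 left.
August 1997 has 31 days: 51 − 31 = 20 left.
July 1997 has 31 days; 31 − 20 = 11 → July 11, 1997.
Subtracting 487 days from July 11, 1997:
Going back 11 days from July 11, 1997 reaches the end of the previous month; 487 − 11 = 476 left.
June 1997 has 30 days: 476 − 30 = 446 left.
May 1997 has 31 days: 446 − 31 = 415 left.
April 1997 has 30 days: 415 − 30 = 385 left.
March 1997 has 31 days: 385 − 31 = 354 left.
February 1997 has 28 days (1997 is not a leap year): 354 − 28 = 326 left.
January 1997 has 31 days: 326 − 31 = 295 left.
December 1996 has 31 days: 295 − 31 = 264 left.
November 1996 has 30 days: 264 − 30 = 234 left.
October 1996 has 31 days: 234 − 31 = 203 left.
September 1996 has 30 days: 203 − 30 = 173 left.
August 1996 has 31 days: 173 − 31 = 142 left.
July 1996 has 31 days: 142 − 31 = 111 left.
June 1996 has 30 days: 111 − 30 = 81 left.
May 1996 has 31 days: 81 − 31 = 50 left.
April 1996 has 30 days: 50 − 30 = 20 left.
March 1996 has 31 days; 31 − 20 = 11 → March 11, 1996.

March 11, 1996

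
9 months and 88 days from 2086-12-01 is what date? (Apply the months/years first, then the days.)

November 28, 2087

Counting forward 9 months and 88 days from December 1, 2086: first the month/year part, then the days.
month 12 + 9 = 21, which is month 9 of year 2087 → September 2087.
Day 1 is valid in September, giving September 1, 2087.
Now add 88 days from September 1, 2087.
September has 30 days, so 30 − 1 = 29 days remain after September 1, 2087; 88 − 29 = 59 left.
October 2087 has 31 days: 59 − 31 = 28 left.
28 days into November 2087 → November 28, 2087.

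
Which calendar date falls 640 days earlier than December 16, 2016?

Going back 640 days from December 16, 2016.
Going back 16 days from December 16, 2016 reaches the end of the previous month; 640 − 16 = 624 left.
November 2016 has 30 days: 624 − 30 = 594 left.
October 2016 has 31 days: 594 − 31 = 563 left.
September 2016 has 30 days: 563 − 30 = 533 left.
August 2016 has 31 days: 533 − 31 = 502 left.
July 2016 has 31 days: 502 − 31 = 471 left.
June 2016 has 30 days: 471 − 30 = 441 left.
May 2016 has 31 days: 441 − 31 = 410 left.
April 2016 has 30 days: 410 − 30 = 380 left.
March 2016 has 31 days: 380 − 31 = 349 left.
February 2016 has 29 days (2016 is a leap year): 349 − 29 = 320 left.
January 2016 has 31 days: 320 − 31 = 289 left.
December 2015 has 31 days: 289 − 31 = 258 left.
November 2015 has 30 days: 258 − 30 = 228 left.
October 2015 has 31 days: 228 − 31 = 197 left.
September 2015 has 30 days: 197 − 30 = 167 left.
August 2015 has 31 days: 167 − 31 = 136 left.
July 2015 has 31 days: 136 − 31 = 105 left.
June 2015 has 30 days: 105 − 30 = 75 left.
May 2015 has 31 days: 75 − 31 = 44 left.
April 2015 has 30 days: 44 − 30 = 14 left.
March 2015 has 31 days; 31 − 14 = 17 → March 17, 2015.

March 17, 2015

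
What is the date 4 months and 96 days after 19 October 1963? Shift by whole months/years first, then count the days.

May 25, 1964

Adding 4 months and 96 days from October 19, 1963: first the month/year part, then the days.
month 10 + 4 = 14, which is month 2 of year 1964 → February 1964.
Day 19 is valid in February, giving February 19, 1964.
Now add 96 days from February 19, 1964.
February has 29 days, so 29 − 19 = 10 days remain after February 19, 1964; 96 − 10 = 86 left.
March 1964 has 31 days: 86 − 31 = 55 left.
April 1964 has 30 days: 55 − 30 = 25 left.
25 days into May 1964 → May 25, 1964.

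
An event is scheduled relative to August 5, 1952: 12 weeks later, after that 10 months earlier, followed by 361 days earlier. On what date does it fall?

Adding 12 weeks (= 84 days) from August 5, 1952:
August has 31 days, so 31 − 5 = 26 days remain after August 5, 1952; 84 − 26 = 58 left.
September 1952 has 30 days: 58 − 30 = 28 left.
28 days into October 1952 → October 28, 1952.
Going back 10 months from October 28, 1952:
month 10 − 10 = 0, which is month 12 of year 1951 → December 1951.
Day 28 is valid in December, giving December 28, 1951.
Counting back 361 days from December 28, 1951:
Going back 28 days from December 28, 1951 reaches the end of the previous month; 361 − 28 = 333 left.
November 1951 has 30 days: 333 − 30 = 303 left.
October 1951 has 31 days: 303 − 31 = 272 left.
September 1951 has 30 days: 272 − 30 = 242 left.
August 1951 has 31 days: 242 − 31 = 211 left.
July 1951 has 31 days: 211 − 31 = 180 left.
June 1951 has 30 days: 180 − 30 = 150 left.
May 1951 has 31 days: 150 − 31 = 119 left.
April 1951 has 30 days: 119 − 30 = 89 left.
March 1951 has 31 days: 89 − 31 = 58 left.
February 1951 has 28 days (1951 is not a leap year): 58 − 28 = 30 left.
January 1951 has 31 days; 31 − 30 = 1 → January 1, 1951.

January 1, 1951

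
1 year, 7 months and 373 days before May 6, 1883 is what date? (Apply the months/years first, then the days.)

Counting back 1 year, 7 months and 373 days from May 6, 1883: first the month/year part, then the days.
-1 year → 1882; month 5 − 7 = -2, which is month 10 of year 1881 → October 1881.
Day 6 is valid in October, giving October 6, 1881.
Now subtract 373 days from October 6, 1881.
Going back 6 days from October 6, 1881 reaches the end of the previous month; 373 − 6 = 367 left.
September 1881 has 30 days: 367 − 30 = 337 left.
August 1881 has 31 days: 337 − 31 = 306 left.
July 1881 has 31 days: 306 − 31 = 275 left.
June 1881 has 30 days: 275 − 30 = 245 left.
May 1881 has 31 days: 245 − 31 = 214 left.
April 1881 has 30 days: 214 − 30 = 184 left.
March 1881 has 31 days: 184 − 31 = 153 left.
February 1881 has 28 days (1881 is not a leap year): 153 − 28 = 125 left.
January 1881 has 31 days: 125 − 31 = 94 left.
December 1880 has 31 days: 94 − 31 = 63 left.
November 1880 has 30 days: 63 − 30 = 33 left.
October 1880 has 31 days: 33 − 31 = 2 left.
September 1880 has 30 days; 30 − 2 = 28 → September 28, 1880.

September 28, 1880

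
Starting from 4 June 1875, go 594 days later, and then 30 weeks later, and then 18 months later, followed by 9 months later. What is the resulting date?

Advancing 594 days from June 4, 1875:
June has 30 days, so 30 − 4 = 26 days remain after June 4, 1875; 594 − 26 = 568 left.
July 1875 has 31 days: 568 − 31 = 537 left.
August 1875 has 31 days: 537 − 31 = 506 left.
September 1875 has 30 days: 506 − 30 = 476 left.
October 1875 has 31 days: 476 − 31 = 445 left.
November 1875 has 30 days: 445 − 30 = 415 left.
December 1875 has 31 days: 415 − 31 = 384 left.
January 1876 has 31 days: 384 − 31 = 353 left.
February 1876 has 29 days (1876 is a leap year): 353 − 29 = 324 left.
March 1876 has 31 days: 324 − 31 = 293 left.
April 1876 has 30 days: 293 − 30 = 263 left.
May 1876 has 31 days: 263 − 31 = 232 left.
June 1876 has 30 days: 232 − 30 = 202 left.
July 1876 has 31 days: 202 − 31 = 171 left.
August 1876 has 31 days: 171 − 31 = 140 left.
September 1876 has 30 days: 140 − 30 = 110 left.
October 1876 has 31 days: 110 − 31 = 79 left.
November 1876 has 30 days: 79 − 30 = 49 left.
December 1876 has 31 days: 49 − 31 = 18 left.
18 days into January 1877 → January 18, 1877.
Adding 30 weeks (= 210 days) from January 18, 1877:
January has 31 days, so 31 − 18 = 13 days remain after January 18, 1877; 210 − 13 = 197 left.
February 1877 has 28 days (1877 is not a leap year): 197 − 28 = 169 left.
March 1877 has 31 days: 169 − 31 = 138 left.
April 1877 has 30 days: 138 − 30 = 108 left.
May 1877 has 31 days: 108 − 31 = 77 left.
June 1877 has 30 days: 77 − 30 = 47 left.
July 1877 has 31 days: 47 − 31 = 16 left.
16 days into August 1877 → August 16, 1877.
Counting forward 18 months from August 16, 1877:
month 8 + 18 = 26, which is month 2 of year 1879 → February 1879.
Day 16 is valid in February, giving February 16, 1879.
Advancing 9 months from February 16, 1879:
month 2 + 9 = 11 → November 1879.
Day 16 is valid in November, giving November 16, 1879.

November 16, 1879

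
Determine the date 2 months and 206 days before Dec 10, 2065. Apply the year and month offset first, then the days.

Counting back 2 months and 206 days from December 10, 2065: first the month/year part, then the days.
month 12 − 2 = 10 → October 2065.
Day 10 is valid in October, giving October 10, 2065.
Now subtract 206 days from October 10, 2065.
Going back 10 days from October 10, 2065 reaches the end of the previous month; 206 − 10 = 196 left.
September 2065 has 30 days: 196 − 30 = 166 left.
August 2065 has 31 days: 166 − 31 = 135 left.
July 2065 has 31 days: 135 − 31 = 104 left.
June 2065 has 30 days: 104 − 30 = 74 left.
May 2065 has 31 days: 74 − 31 = 43 left.
April 2065 has 30 days: 43 − 30 = 13 left.
March 2065 has 31 days; 31 − 13 = 18 → March 18, 2065.

March 18, 2065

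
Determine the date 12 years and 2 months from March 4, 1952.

May 4, 1964

Counting forward 12 years and 2 months from March 4, 1952.
+12 years → 1964; month 3 + 2 = 5 → May 1964.
Day 4 is valid in May, giving May 4, 1964.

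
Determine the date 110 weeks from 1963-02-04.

March 15, 1965

Counting forward 110 weeks = 770 days from February 4, 1963.
February has 28 days, so 28 − 4 = 24 days remain after February 4, 1963; 770 − 24 = 746 left.
March 1963 has 31 days: 746 − 31 = 715 left.
April 1963 has 30 days: 715 − 30 = 685 left.
May 1963 has 31 days: 685 − 31 = 654 left.
June 1963 has 30 days: 654 − 30 = 624 left.
July 1963 has 31 days: 624 − 31 = 593 left.
August 1963 has 31 days: 593 − 31 = 562 left.
September 1963 has 30 days: 562 − 30 = 532 left.
October 1963 has 31 days: 532 − 31 = 501 left.
November 1963 has 30 days: 501 − 30 = 471 left.
December 1963 has 31 days: 471 − 31 = 440 left.
January 1964 has 31 days: 440 − 31 = 409 left.
February 1964 has 29 days (1964 is a leap year): 409 − 29 = 380 left.
March 1964 has 31 days: 380 − 31 = 349 left.
April 1964 has 30 days: 349 − 30 = 319 left.
May 1964 has 31 days: 319 − 31 = 288 left.
June 1964 has 30 days: 288 − 30 = 258 left.
July 1964 has 31 days: 258 − 31 = 227 left.
August 1964 has 31 days: 227 − 31 = 196 left.
September 1964 has 30 days: 196 − 30 = 166 left.
October 1964 has 31 days: 166 − 31 = 135 left.
November 1964 has 30 days: 135 − 30 = 105 left.
December 1964 has 31 days: 105 − 31 = 74 left.
January 1965 has 31 days: 74 − 31 = 43 left.
February 1965 has 28 days (1965 is not a leap year): 43 − 28 = 15 left.
15 days into March 1965 → March 15, 1965.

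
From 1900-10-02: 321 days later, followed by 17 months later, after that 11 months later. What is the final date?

December 19, 1903

Counting forward 321 days from October 2, 1900:
October has 31 days, so 31 − 2 = 29 days remain after October 2, 1900; 321 − 29 = 292 left.
November 1900 has 30 days: 292 − 30 = 262 left.
December 1900 has 31 days: 262 − 31 = 231 left.
January 1901 has 31 days: 231 − 31 = 200 left.
February 1901 has 28 days (1901 is not a leap year): 200 − 28 = 172 left.
March 1901 has 31 days: 172 − 31 = 141 left.
April 1901 has 30 days: 141 − 30 = 111 left.
May 1901 has 31 days: 111 − 31 = 80 left.
June 1901 has 30 days: 80 − 30 = 50 left.
July 1901 has 31 days: 50 − 31 = 19 left.
19 days into August 1901 → August 19, 1901.
Counting forward 17 months from August 19, 1901:
month 8 + 17 = 25, which is month 1 of year 1903 → January 1903.
Day 19 is valid in January, giving January 19, 1903.
Counting forward 11 months from January 19, 1903:
month 1 + 11 = 12 → December 1903.
Day 19 is valid in December, giving December 19, 1903.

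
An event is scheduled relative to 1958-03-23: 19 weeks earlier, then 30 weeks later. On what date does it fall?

Subtracting 19 weeks (= 133 days) from March 23, 1958:
Going back 23 days from March 23, 1958 reaches the end of the previous month; 133 − 23 = 110 left.
February 1958 has 28 days (1958 is not a leap year): 110 − 28 = 82 left.
January 1958 has 31 days: 82 − 31 = 51 left.
December 1957 has 31 days: 51 − 31 = 20 left.
November 1957 has 30 days; 30 − 20 = 10 → November 10, 1957.
Counting forward 30 weeks (= 210 days) from November 10, 1957:
November has 30 days, so 30 − 10 = 20 days remain after November 10, 1957; 210 − 20 = 190 left.
December 1957 has 31 days: 190 − 31 = 159 left.
January 1958 has 31 days: 159 − 31 = 128 left.
February 1958 has 28 days (1958 is not a leap year): 128 − 28 = 100 left.
March 1958 has 31 days: 100 − 31 = 69 left.
April 1958 has 30 days: 69 − 30 = 39 left.
May 1958 has 31 days: 39 − 31 = 8 left.
8 days into June 1958 → June 8, 1958.

June 8, 1958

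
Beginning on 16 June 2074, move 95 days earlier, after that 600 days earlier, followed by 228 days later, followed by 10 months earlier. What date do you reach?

Subtracting 95 days from June 16, 2074:
Going back 16 days from June 16, 2074 reaches the end of the previous month; 95 − 16 = 79 left.
May 2074 has 31 days: 79 − 31 = 48 left.
April 2074 has 30 days: 48 − 30 = 18 left.
March 2074 has 31 days; 31 − 18 = 13 → March 13, 2074.
Counting back 600 days from March 13, 2074:
Going back 13 days from March 13, 2074 reaches the end of the previous month; 600 − 13 = 587 left.
February 2074 has 28 days (2074 is not a leap year): 587 − 28 = 559 left.
January 2074 has 31 days: 559 − 31 = 528 left.
December 2073 has 31 days: 528 − 31 = 497 left.
November 2073 has 30 days: 497 − 30 = 467 left.
October 2073 has 31 days: 467 − 31 = 436 left.
September 2073 has 30 days: 436 − 30 = 406 left.
August 2073 has 31 days: 406 − 31 = 375 left.
July 2073 has 31 days: 375 − 31 = 344 left.
June 2073 has 30 days: 344 − 30 = 314 left.
May 2073 has 31 days: 314 − 31 = 283 left.
April 2073 has 30 days: 283 − 30 = 253 left.
March 2073 has 31 days: 253 − 31 = 222 left.
February 2073 has 28 days (2073 is not a leap year): 222 − 28 = 194 left.
January 2073 has 31 days: 194 − 31 = 163 left.
December 2072 has 31 days: 163 − 31 = 132 left.
November 2072 has 30 days: 132 − 30 = 102 left.
October 2072 has 31 days: 102 − 31 = 71 left.
September 2072 has 30 days: 71 − 30 = 41 left.
August 2072 has 31 days: 41 − 31 = 10 left.
July 2072 has 31 days; 31 − 10 = 21 → July 21, 2072.
Advancing 228 days from July 21, 2072:
July has 31 days, so 31 − 21 = 10 days remain after July 21, 2072; 228 − 10 = 218 left.
August 2072 has 31 days: 218 − 31 = 187 left.
September 2072 has 30 days: 187 − 30 = 157 left.
October 2072 has 31 days: 157 − 31 = 126 left.
November 2072 has 30 days: 126 − 30 = 96 left.
December 2072 has 31 days: 96 − 31 = 65 left.
January 2073 has 31 days: 65 − 31 = 34 left.
February 2073 has 28 days (2073 is not a leap year): 34 − 28 = 6 left.
6 days into March 2073 → March 6, 2073.
Subtracting 10 months from March 6, 2073:
month 3 − 10 = -7, which is month 5 of year 2072 → May 2072.
Day 6 is valid in May, giving May 6, 2072.

May 6, 2072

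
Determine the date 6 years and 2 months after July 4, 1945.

Advancing 6 years and 2 months from July 4, 1945.
+6 years → 1951; month 7 + 2 = 9 → September 1951.
Day 4 is valid in September, giving September 4, 1951.

September 4, 1951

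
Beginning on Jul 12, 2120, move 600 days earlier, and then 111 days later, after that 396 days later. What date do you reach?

Going back 600 days from July 12, 2120:
Going back 12 days from July 12, 2120 reaches the end of the previous month; 600 − 12 = 588 left.
June 2120 has 30 days: 588 − 30 = 558 left.
May 2120 has 31 days: 558 − 31 = 527 left.
April 2120 has 30 days: 527 − 30 = 497 left.
March 2120 has 31 days: 497 − 31 = 466 left.
February 2120 has 29 days (2120 is a leap year): 466 − 29 = 437 left.
January 2120 has 31 days: 437 − 31 = 406 left.
December 2119 has 31 days: 406 − 31 = 375 left.
November 2119 has 30 days: 375 − 30 = 345 left.
October 2119 has 31 days: 345 − 31 = 314 left.
September 2119 has 30 days: 314 − 30 = 284 left.
August 2119 has 31 days: 284 − 31 = 253 left.
July 2119 has 31 days: 253 − 31 = 222 left.
June 2119 has 30 days: 222 − 30 = 192 left.
May 2119 has 31 days: 192 − 31 = 161 left.
April 2119 has 30 days: 161 − 30 = 131 left.
March 2119 has 31 days: 131 − 31 = 100 left.
February 2119 has 28 days (2119 is not a leap year): 100 − 28 = 72 left.
January 2119 has 31 days: 72 − 31 = 41 left.
December 2118 has 31 days: 41 − 31 = 10 left.
November 2118 has 30 days; 30 − 10 = 20 → November 20, 2118.
Advancing 111 days from November 20, 2118:
November has 30 days, so 30 − 20 = 10 days remain after November 20, 2118; 111 − 10 = 101 left.
December 2118 has 31 days: 101 − 31 = 70 left.
January 2119 has 31 days: 70 − 31 = 39 left.
February 2119 has 28 days (2119 is not a leap year): 39 − 28 = 11 left.
11 days into March 2119 → March 11, 2119.
Advancing 396 days from March 11, 2119:
March has 31 days, so 31 − 11 = 20 days remain after March 11, 2119; 396 − 20 = 376 left.
April 2119 has 30 days: 376 − 30 = 346 left.
May 2119 has 31 days: 346 − 31 = 315 left.
June 2119 has 30 days: 315 − 30 = 285 left.
July 2119 has 31 days: 285 − 31 = 254 left.
August 2119 has 31 days: 254 − 31 = 223 left.
September 2119 has 30 days: 223 − 30 = 193 left.
October 2119 has 31 days: 193 − 31 = 162 left.
November 2119 has 30 days: 162 − 30 = 132 left.
December 2119 has 31 days: 132 − 31 = 101 left.
January 2120 has 31 days: 101 − 31 = 70 left.
February 2120 has 29 days (2120 is a leap year): 70 − 29 = 41 left.
March 2120 has 31 days: 41 − 31 = 10 left.
10 days into April 2120 → April 10, 2120.

April 10, 2120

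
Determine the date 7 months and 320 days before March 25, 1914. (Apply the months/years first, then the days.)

October 9, 1912

Subtracting 7 months and 320 days from March 25, 1914: first the month/year part, then the days.
month 3 − 7 = -4, which is month 8 of year 1913 → August 1913.
Day 25 is valid in August, giving August 25, 1913.
Now subtract 320 days from August 25, 1913.
Going back 25 days from August 25, 1913 reaches the end of the previous month; 320 − 25 = 295 left.
July 1913 has 31 days: 295 − 31 = 264 left.
June 1913 has 30 days: 264 − 30 = 234 left.
May 1913 has 31 days: 234 − 31 = 203 left.
April 1913 has 30 days: 203 − 30 = 173 left.
March 1913 has 31 days: 173 − 31 = 142 left.
February 1913 has 28 days (1913 is not a leap year): 142 − 28 = 114 left.
January 1913 has 31 days: 114 − 31 = 83 left.
December 1912 has 31 days: 83 − 31 = 52 left.
November 1912 has 30 days: 52 − 30 = 22 left.
October 1912 has 31 days; 31 − 22 = 9 → October 9, 1912.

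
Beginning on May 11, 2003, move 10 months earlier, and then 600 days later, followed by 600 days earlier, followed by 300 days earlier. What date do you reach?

September 14, 2001

Subtracting 10 months from May 11, 2003:
month 5 − 10 = -5, which is month 7 of year 2002 → July 2002.
Day 11 is valid in July, giving July 11, 2002.
Adding 600 days from July 11, 2002:
July has 31 days, so 31 − 11 = 20 days remain after July 11, 2002; 600 − 20 = 580 left.
August 2002 has 31 days: 580 − 31 = 549 left.
September 2002 has 30 days: 549 − 30 = 519 left.
October 2002 has 31 days: 519 − 31 = 488 left.
November 2002 has 30 days: 488 − 30 = 458 left.
December 2002 has 31 days: 458 − 31 = 427 left.
January 2003 has 31 days: 427 − 31 = 396 left.
February 2003 has 28 days (2003 is not a leap year): 396 − 28 = 368 left.
March 2003 has 31 days: 368 − 31 = 337 left.
April 2003 has 30 days: 337 − 30 = 307 left.
May 2003 has 31 days: 307 − 31 = 276 left.
June 2003 has 30 days: 276 − 30 = 246 left.
July 2003 has 31 days: 246 − 31 = 215 left.
August 2003 has 31 days: 215 − 31 = 184 left.
September 2003 has 30 days: 184 − 30 = 154 left.
October 2003 has 31 days: 154 − 31 = 123 left.
November 2003 has 30 days: 123 − 30 = 93 left.
December 2003 has 31 days: 93 − 31 = 62 left.
January 2004 has 31 days: 62 − 31 = 31 left.
February 2004 has 29 days (2004 is a leap year): 31 − 29 = 2 left.
2 days into March 2004 → March 2, 2004.
Subtracting 600 days from March 2, 2004:
Going back 2 days from March 2, 2004 reaches the end of the previous month; 600 − 2 = 598 left.
February 2004 has 29 days (2004 is a leap year): 598 − 29 = 569 left.
January 2004 has 31 days: 569 − 31 = 538 left.
December 2003 has 31 days: 538 − 31 = 507 left.
November 2003 has 30 days: 507 − 30 = 477 left.
October 2003 has 31 days: 477 − 31 = 446 left.
September 2003 has 30 days: 446 − 30 = 416 left.
August 2003 has 31 days: 416 − 31 = 385 left.
July 2003 has 31 days: 385 − 31 = 354 left.
June 2003 has 30 days: 354 − 30 = 324 left.
May 2003 has 31 days: 324 − 31 = 293 left.
April 2003 has 30 days: 293 − 30 = 263 left.
March 2003 has 31 days: 263 − 31 = 232 left.
February 2003 has 28 days (2003 is not a leap year): 232 − 28 = 204 left.
January 2003 has 31 days: 204 − 31 = 173 left.
December 2002 has 31 days: 173 − 31 = 142 left.
November 2002 has 30 days: 142 − 30 = 112 left.
October 2002 has 31 days: 112 − 31 = 81 left.
September 2002 has 30 days: 81 − 30 = 51 left.
August 2002 has 31 days: 51 − 31 = 20 left.
July 2002 has 31 days; 31 − 20 = 11 → July 11, 2002.
Counting back 300 days from July 11, 2002:
Going back 11 days from July 11, 2002 reaches the end of the previous month; 300 − 11 = 289 left.
June 2002 has 30 days: 289 − 30 = 259 left.
May 2002 has 31 days: 259 − 31 = 228 left.
April 2002 has 30 days: 228 − 30 = 198 left.
March 2002 has 31 days: 198 − 31 = 167 left.
February 2002 has 28 days (2002 is not a leap year): 167 − 28 = 139 left.
January 2002 has 31 days: 139 − 31 = 108 left.
December 2001 has 31 days: 108 − 31 = 77 left.
November 2001 has 30 days: 77 − 30 = 47 left.
October 2001 has 31 days: 47 − 31 = 16 left.
September 2001 has 30 days; 30 − 16 = 14 → September 14, 2001.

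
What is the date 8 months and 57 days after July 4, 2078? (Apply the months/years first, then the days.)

Advancing 8 months and 57 days from July 4, 2078: first the month/year part, then the days.
month 7 + 8 = 15, which is month 3 of year 2079 → March 2079.
Day 4 is valid in March, giving March 4, 2079.
Now add 57 days from March 4, 2079.
March has 31 days, so 31 − 4 = 27 days remain after March 4, 2079; 57 − 27 = 30 left.
30 days into April 2079 → April 30, 2079.

April 30, 2079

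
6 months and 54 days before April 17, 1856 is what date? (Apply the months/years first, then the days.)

August 24, 1855

Subtracting 6 months and 54 days from April 17, 1856: first the month/year part, then the days.
month 4 − 6 = -2, which is month 10 of year 1855 → October 1855.
Day 17 is valid in October, giving October 17, 1855.
Now subtract 54 days from October 17, 1855.
Going back 17 days from October 17, 1855 reaches the end of the previous month; 54 − 17 = 37 left.
September 1855 has 30 days: 37 − 30 = 7 left.
August 1855 has 31 days; 31 − 7 = 24 → August 24, 1855.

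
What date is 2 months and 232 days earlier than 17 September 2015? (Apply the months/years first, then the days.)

November 27, 2014

Going back 2 months and 232 days from September 17, 2015: first the month/year part, then the days.
month 9 − 2 = 7 → July 2015.
Day 17 is valid in July, giving July 17, 2015.
Now subtract 232 days from July 17, 2015.
Going back 17 days from July 17, 2015 reaches the end of the previous month; 232 − 17 = 215 left.
June 2015 has 30 days: 215 − 30 = 185 left.
May 2015 has 31 days: 185 − 31 = 154 left.
April 2015 has 30 days: 154 − 30 = 124 left.
March 2015 has 31 days: 124 − 31 = 93 left.
February 2015 has 28 days (2015 is not a leap year): 93 − 28 = 65 left.
January 2015 has 31 days: 65 − 31 = 34 left.
December 2014 has 31 days: 34 − 31 = 3 left.
November 2014 has 30 days; 30 − 3 = 27 → November 27, 2014.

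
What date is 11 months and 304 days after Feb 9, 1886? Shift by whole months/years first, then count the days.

November 9, 1887

Adding 11 months and 304 days from February 9, 1886: first the month/year part, then the days.
month 2 + 11 = 13, which is month 1 of year 1887 → January 1887.
Day 9 is valid in January, giving January 9, 1887.
Now add 304 days from January 9, 1887.
January has 31 days, so 31 − 9 = 22 days remain after January 9, 1887; 304 − 22 = 282 left.
February 1887 has 28 days (1887 is not a leap year): 282 − 28 = 254 left.
March 1887 has 31 days: 254 − 31 = 223 left.
April 1887 has 30 days: 223 − 30 = 193 left.
May 1887 has 31 days: 193 − 31 = 162 left.
June 1887 has 30 days: 162 − 30 = 132 left.
July 1887 has 31 days: 132 − 31 = 101 left.
August 1887 has 31 days: 101 − 31 = 70 left.
September 1887 has 30 days: 70 − 30 = 40 left.
October 1887 has 31 days: 40 − 31 = 9 left.
9 days into November 1887 → November 9, 1887.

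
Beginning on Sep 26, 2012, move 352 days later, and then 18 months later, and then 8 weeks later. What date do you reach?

May 8, 2015

Advancing 352 days from September 26, 2012:
September has 30 days, so 30 − 26 = 4 days remain after September 26, 2012; 352 − 4 = 348 left.
October 2012 has 31 days: 348 − 31 = 317 left.
November 2012 has 30 days: 317 − 30 = 287 left.
December 2012 has 31 days: 287 − 31 = 256 left.
January 2013 has 31 days: 256 − 31 = 225 left.
February 2013 has 28 days (2013 is not a leap year): 225 − 28 = 197 left.
March 2013 has 31 days: 197 − 31 = 166 left.
April 2013 has 30 days: 166 − 30 = 136 left.
May 2013 has 31 days: 136 − 31 = 105 left.
June 2013 has 30 days: 105 − 30 = 75 left.
July 2013 has 31 days: 75 − 31 = 44 left.
August 2013 has 31 days: 44 − 31 = 13 left.
13 days into September 2013 → September 13, 2013.
Advancing 18 months from September 13, 2013:
month 9 + 18 = 27, which is month 3 of year 2015 → March 2015.
Day 13 is valid in March, giving March 13, 2015.
Advancing 8 weeks (= 56 days) from March 13, 2015:
March has 31 days, so 31 − 13 = 18 days remain after March 13, 2015; 56 − 18 = 38 left.
April 2015 has 30 days: 38 − 30 = 8 left.
8 days into May 2015 → May 8, 2015.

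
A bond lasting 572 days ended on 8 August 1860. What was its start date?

Counting back 572 days from August 8, 1860.
Going back 8 days from August 8, 1860 reaches the end of the previous month; 572 − 8 = 564 left.
July 1860 has 31 days: 564 − 31 = 533 left.
June 1860 has 30 days: 533 − 30 = 503 left.
May 1860 has 31 days: 503 − 31 = 472 left.
April 1860 has 30 days: 472 − 30 = 442 left.
March 1860 has 31 days: 442 − 31 = 411 left.
February 1860 has 29 days (1860 is a leap year): 411 − 29 = 382 left.
January 1860 has 31 days: 382 − 31 = 351 left.
December 1859 has 31 days: 351 − 31 = 320 left.
November 1859 has 30 days: 320 − 30 = 290 left.
October 1859 has 31 days: 290 − 31 = 259 left.
September 1859 has 30 days: 259 − 30 = 229 left.
August 1859 has 31 days: 229 − 31 = 198 left.
July 1859 has 31 days: 198 − 31 = 167 left.
June 1859 has 30 days: 167 − 30 = 137 left.
May 1859 has 31 days: 137 − 31 = 106 left.
April 1859 has 30 days: 106 − 30 = 76 left.
March 1859 has 31 days: 76 − 31 = 45 left.
February 1859 has 28 days (1859 is not a leap year): 45 − 28 = 17 left.
January 1859 has 31 days; 31 − 17 = 14 → January 14, 1859.

January 14, 1859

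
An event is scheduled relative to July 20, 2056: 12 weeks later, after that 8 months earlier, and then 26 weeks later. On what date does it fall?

August 12, 2056

Counting forward 12 weeks (= 84 days) from July 20, 2056:
July has 31 days, so 31 − 20 = 11 days remain after July 20, 2056; 84 − 11 = 73 left.
August 2056 has 31 days: 73 − 31 = 42 left.
September 2056 has 30 days: 42 − 30 = 12 left.
12 days into October 2056 → October 12, 2056.
Going back 8 months from October 12, 2056:
month 10 − 8 = 2 → February 2056.
Day 12 is valid in February, giving February 12, 2056.
Adding 26 weeks (= 182 days) from February 12, 2056:
February has 29 days, so 29 − 12 = 17 days remain after February 12, 2056; 182 − 17 = 165 left.
March 2056 has 31 days: 165 − 31 = 134 left.
April 2056 has 30 days: 134 − 30 = 104 left.
May 2056 has 31 days: 104 − 31 = 73 left.
June 2056 has 30 days: 73 − 30 = 43 left.
July 2056 has 31 days: 43 − 31 = 12 left.
12 days into August 2056 → August 12, 2056.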